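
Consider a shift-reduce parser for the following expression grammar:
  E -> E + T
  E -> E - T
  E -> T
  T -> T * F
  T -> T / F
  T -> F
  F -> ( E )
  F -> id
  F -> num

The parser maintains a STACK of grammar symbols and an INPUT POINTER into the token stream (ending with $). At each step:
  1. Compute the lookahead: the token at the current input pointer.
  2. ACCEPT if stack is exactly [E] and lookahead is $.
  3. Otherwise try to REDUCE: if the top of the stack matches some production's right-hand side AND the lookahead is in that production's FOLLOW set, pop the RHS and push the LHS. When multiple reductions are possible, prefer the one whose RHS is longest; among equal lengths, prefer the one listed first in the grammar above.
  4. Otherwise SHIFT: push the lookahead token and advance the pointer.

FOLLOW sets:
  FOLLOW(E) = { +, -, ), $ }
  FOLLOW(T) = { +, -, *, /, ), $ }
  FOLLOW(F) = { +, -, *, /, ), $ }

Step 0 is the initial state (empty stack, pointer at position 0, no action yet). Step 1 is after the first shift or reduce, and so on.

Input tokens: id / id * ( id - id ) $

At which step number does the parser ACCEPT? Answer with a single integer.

Answer: 23

Derivation:
Step 1: shift id. Stack=[id] ptr=1 lookahead=/ remaining=[/ id * ( id - id ) $]
Step 2: reduce F->id. Stack=[F] ptr=1 lookahead=/ remaining=[/ id * ( id - id ) $]
Step 3: reduce T->F. Stack=[T] ptr=1 lookahead=/ remaining=[/ id * ( id - id ) $]
Step 4: shift /. Stack=[T /] ptr=2 lookahead=id remaining=[id * ( id - id ) $]
Step 5: shift id. Stack=[T / id] ptr=3 lookahead=* remaining=[* ( id - id ) $]
Step 6: reduce F->id. Stack=[T / F] ptr=3 lookahead=* remaining=[* ( id - id ) $]
Step 7: reduce T->T / F. Stack=[T] ptr=3 lookahead=* remaining=[* ( id - id ) $]
Step 8: shift *. Stack=[T *] ptr=4 lookahead=( remaining=[( id - id ) $]
Step 9: shift (. Stack=[T * (] ptr=5 lookahead=id remaining=[id - id ) $]
Step 10: shift id. Stack=[T * ( id] ptr=6 lookahead=- remaining=[- id ) $]
Step 11: reduce F->id. Stack=[T * ( F] ptr=6 lookahead=- remaining=[- id ) $]
Step 12: reduce T->F. Stack=[T * ( T] ptr=6 lookahead=- remaining=[- id ) $]
Step 13: reduce E->T. Stack=[T * ( E] ptr=6 lookahead=- remaining=[- id ) $]
Step 14: shift -. Stack=[T * ( E -] ptr=7 lookahead=id remaining=[id ) $]
Step 15: shift id. Stack=[T * ( E - id] ptr=8 lookahead=) remaining=[) $]
Step 16: reduce F->id. Stack=[T * ( E - F] ptr=8 lookahead=) remaining=[) $]
Step 17: reduce T->F. Stack=[T * ( E - T] ptr=8 lookahead=) remaining=[) $]
Step 18: reduce E->E - T. Stack=[T * ( E] ptr=8 lookahead=) remaining=[) $]
Step 19: shift ). Stack=[T * ( E )] ptr=9 lookahead=$ remaining=[$]
Step 20: reduce F->( E ). Stack=[T * F] ptr=9 lookahead=$ remaining=[$]
Step 21: reduce T->T * F. Stack=[T] ptr=9 lookahead=$ remaining=[$]
Step 22: reduce E->T. Stack=[E] ptr=9 lookahead=$ remaining=[$]
Step 23: accept. Stack=[E] ptr=9 lookahead=$ remaining=[$]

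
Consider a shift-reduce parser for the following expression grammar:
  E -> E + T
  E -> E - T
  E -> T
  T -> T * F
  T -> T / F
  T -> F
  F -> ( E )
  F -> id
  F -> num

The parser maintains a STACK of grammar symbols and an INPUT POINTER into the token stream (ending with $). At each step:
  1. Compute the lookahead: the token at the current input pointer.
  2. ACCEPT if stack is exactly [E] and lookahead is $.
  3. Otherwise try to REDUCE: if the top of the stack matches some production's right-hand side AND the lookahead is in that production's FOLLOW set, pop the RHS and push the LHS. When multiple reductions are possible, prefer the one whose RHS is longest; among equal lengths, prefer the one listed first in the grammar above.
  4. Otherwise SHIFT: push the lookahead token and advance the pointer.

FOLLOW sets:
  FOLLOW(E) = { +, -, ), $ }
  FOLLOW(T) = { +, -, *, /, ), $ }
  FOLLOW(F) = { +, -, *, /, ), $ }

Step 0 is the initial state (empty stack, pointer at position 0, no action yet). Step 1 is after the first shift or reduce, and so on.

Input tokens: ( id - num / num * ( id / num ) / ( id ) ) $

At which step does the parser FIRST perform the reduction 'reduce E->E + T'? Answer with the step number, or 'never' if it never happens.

Answer: never

Derivation:
Step 1: shift (. Stack=[(] ptr=1 lookahead=id remaining=[id - num / num * ( id / num ) / ( id ) ) $]
Step 2: shift id. Stack=[( id] ptr=2 lookahead=- remaining=[- num / num * ( id / num ) / ( id ) ) $]
Step 3: reduce F->id. Stack=[( F] ptr=2 lookahead=- remaining=[- num / num * ( id / num ) / ( id ) ) $]
Step 4: reduce T->F. Stack=[( T] ptr=2 lookahead=- remaining=[- num / num * ( id / num ) / ( id ) ) $]
Step 5: reduce E->T. Stack=[( E] ptr=2 lookahead=- remaining=[- num / num * ( id / num ) / ( id ) ) $]
Step 6: shift -. Stack=[( E -] ptr=3 lookahead=num remaining=[num / num * ( id / num ) / ( id ) ) $]
Step 7: shift num. Stack=[( E - num] ptr=4 lookahead=/ remaining=[/ num * ( id / num ) / ( id ) ) $]
Step 8: reduce F->num. Stack=[( E - F] ptr=4 lookahead=/ remaining=[/ num * ( id / num ) / ( id ) ) $]
Step 9: reduce T->F. Stack=[( E - T] ptr=4 lookahead=/ remaining=[/ num * ( id / num ) / ( id ) ) $]
Step 10: shift /. Stack=[( E - T /] ptr=5 lookahead=num remaining=[num * ( id / num ) / ( id ) ) $]
Step 11: shift num. Stack=[( E - T / num] ptr=6 lookahead=* remaining=[* ( id / num ) / ( id ) ) $]
Step 12: reduce F->num. Stack=[( E - T / F] ptr=6 lookahead=* remaining=[* ( id / num ) / ( id ) ) $]
Step 13: reduce T->T / F. Stack=[( E - T] ptr=6 lookahead=* remaining=[* ( id / num ) / ( id ) ) $]
Step 14: shift *. Stack=[( E - T *] ptr=7 lookahead=( remaining=[( id / num ) / ( id ) ) $]
Step 15: shift (. Stack=[( E - T * (] ptr=8 lookahead=id remaining=[id / num ) / ( id ) ) $]
Step 16: shift id. Stack=[( E - T * ( id] ptr=9 lookahead=/ remaining=[/ num ) / ( id ) ) $]
Step 17: reduce F->id. Stack=[( E - T * ( F] ptr=9 lookahead=/ remaining=[/ num ) / ( id ) ) $]
Step 18: reduce T->F. Stack=[( E - T * ( T] ptr=9 lookahead=/ remaining=[/ num ) / ( id ) ) $]
Step 19: shift /. Stack=[( E - T * ( T /] ptr=10 lookahead=num remaining=[num ) / ( id ) ) $]
Step 20: shift num. Stack=[( E - T * ( T / num] ptr=11 lookahead=) remaining=[) / ( id ) ) $]
Step 21: reduce F->num. Stack=[( E - T * ( T / F] ptr=11 lookahead=) remaining=[) / ( id ) ) $]
Step 22: reduce T->T / F. Stack=[( E - T * ( T] ptr=11 lookahead=) remaining=[) / ( id ) ) $]
Step 23: reduce E->T. Stack=[( E - T * ( E] ptr=11 lookahead=) remaining=[) / ( id ) ) $]
Step 24: shift ). Stack=[( E - T * ( E )] ptr=12 lookahead=/ remaining=[/ ( id ) ) $]
Step 25: reduce F->( E ). Stack=[( E - T * F] ptr=12 lookahead=/ remaining=[/ ( id ) ) $]
Step 26: reduce T->T * F. Stack=[( E - T] ptr=12 lookahead=/ remaining=[/ ( id ) ) $]
Step 27: shift /. Stack=[( E - T /] ptr=13 lookahead=( remaining=[( id ) ) $]
Step 28: shift (. Stack=[( E - T / (] ptr=14 lookahead=id remaining=[id ) ) $]
Step 29: shift id. Stack=[( E - T / ( id] ptr=15 lookahead=) remaining=[) ) $]
Step 30: reduce F->id. Stack=[( E - T / ( F] ptr=15 lookahead=) remaining=[) ) $]
Step 31: reduce T->F. Stack=[( E - T / ( T] ptr=15 lookahead=) remaining=[) ) $]
Step 32: reduce E->T. Stack=[( E - T / ( E] ptr=15 lookahead=) remaining=[) ) $]
Step 33: shift ). Stack=[( E - T / ( E )] ptr=16 lookahead=) remaining=[) $]
Step 34: reduce F->( E ). Stack=[( E - T / F] ptr=16 lookahead=) remaining=[) $]
Step 35: reduce T->T / F. Stack=[( E - T] ptr=16 lookahead=) remaining=[) $]
Step 36: reduce E->E - T. Stack=[( E] ptr=16 lookahead=) remaining=[) $]
Step 37: shift ). Stack=[( E )] ptr=17 lookahead=$ remaining=[$]
Step 38: reduce F->( E ). Stack=[F] ptr=17 lookahead=$ remaining=[$]
Step 39: reduce T->F. Stack=[T] ptr=17 lookahead=$ remaining=[$]
Step 40: reduce E->T. Stack=[E] ptr=17 lookahead=$ remaining=[$]
Step 41: accept. Stack=[E] ptr=17 lookahead=$ remaining=[$]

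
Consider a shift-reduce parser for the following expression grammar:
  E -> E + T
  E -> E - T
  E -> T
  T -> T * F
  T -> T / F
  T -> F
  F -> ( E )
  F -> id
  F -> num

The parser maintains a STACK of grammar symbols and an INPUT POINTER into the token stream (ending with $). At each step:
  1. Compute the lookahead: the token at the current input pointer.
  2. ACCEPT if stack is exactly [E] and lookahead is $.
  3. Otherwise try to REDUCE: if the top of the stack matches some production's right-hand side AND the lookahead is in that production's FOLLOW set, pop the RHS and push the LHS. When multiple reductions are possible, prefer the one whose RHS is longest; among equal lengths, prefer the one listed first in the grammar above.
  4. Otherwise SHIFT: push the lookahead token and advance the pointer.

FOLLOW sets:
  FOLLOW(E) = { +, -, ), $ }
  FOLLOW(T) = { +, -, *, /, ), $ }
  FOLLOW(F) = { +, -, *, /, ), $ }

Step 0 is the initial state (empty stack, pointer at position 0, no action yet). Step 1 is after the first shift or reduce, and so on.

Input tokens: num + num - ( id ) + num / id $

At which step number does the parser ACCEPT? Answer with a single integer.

Answer: 29

Derivation:
Step 1: shift num. Stack=[num] ptr=1 lookahead=+ remaining=[+ num - ( id ) + num / id $]
Step 2: reduce F->num. Stack=[F] ptr=1 lookahead=+ remaining=[+ num - ( id ) + num / id $]
Step 3: reduce T->F. Stack=[T] ptr=1 lookahead=+ remaining=[+ num - ( id ) + num / id $]
Step 4: reduce E->T. Stack=[E] ptr=1 lookahead=+ remaining=[+ num - ( id ) + num / id $]
Step 5: shift +. Stack=[E +] ptr=2 lookahead=num remaining=[num - ( id ) + num / id $]
Step 6: shift num. Stack=[E + num] ptr=3 lookahead=- remaining=[- ( id ) + num / id $]
Step 7: reduce F->num. Stack=[E + F] ptr=3 lookahead=- remaining=[- ( id ) + num / id $]
Step 8: reduce T->F. Stack=[E + T] ptr=3 lookahead=- remaining=[- ( id ) + num / id $]
Step 9: reduce E->E + T. Stack=[E] ptr=3 lookahead=- remaining=[- ( id ) + num / id $]
Step 10: shift -. Stack=[E -] ptr=4 lookahead=( remaining=[( id ) + num / id $]
Step 11: shift (. Stack=[E - (] ptr=5 lookahead=id remaining=[id ) + num / id $]
Step 12: shift id. Stack=[E - ( id] ptr=6 lookahead=) remaining=[) + num / id $]
Step 13: reduce F->id. Stack=[E - ( F] ptr=6 lookahead=) remaining=[) + num / id $]
Step 14: reduce T->F. Stack=[E - ( T] ptr=6 lookahead=) remaining=[) + num / id $]
Step 15: reduce E->T. Stack=[E - ( E] ptr=6 lookahead=) remaining=[) + num / id $]
Step 16: shift ). Stack=[E - ( E )] ptr=7 lookahead=+ remaining=[+ num / id $]
Step 17: reduce F->( E ). Stack=[E - F] ptr=7 lookahead=+ remaining=[+ num / id $]
Step 18: reduce T->F. Stack=[E - T] ptr=7 lookahead=+ remaining=[+ num / id $]
Step 19: reduce E->E - T. Stack=[E] ptr=7 lookahead=+ remaining=[+ num / id $]
Step 20: shift +. Stack=[E +] ptr=8 lookahead=num remaining=[num / id $]
Step 21: shift num. Stack=[E + num] ptr=9 lookahead=/ remaining=[/ id $]
Step 22: reduce F->num. Stack=[E + F] ptr=9 lookahead=/ remaining=[/ id $]
Step 23: reduce T->F. Stack=[E + T] ptr=9 lookahead=/ remaining=[/ id $]
Step 24: shift /. Stack=[E + T /] ptr=10 lookahead=id remaining=[id $]
Step 25: shift id. Stack=[E + T / id] ptr=11 lookahead=$ remaining=[$]
Step 26: reduce F->id. Stack=[E + T / F] ptr=11 lookahead=$ remaining=[$]
Step 27: reduce T->T / F. Stack=[E + T] ptr=11 lookahead=$ remaining=[$]
Step 28: reduce E->E + T. Stack=[E] ptr=11 lookahead=$ remaining=[$]
Step 29: accept. Stack=[E] ptr=11 lookahead=$ remaining=[$]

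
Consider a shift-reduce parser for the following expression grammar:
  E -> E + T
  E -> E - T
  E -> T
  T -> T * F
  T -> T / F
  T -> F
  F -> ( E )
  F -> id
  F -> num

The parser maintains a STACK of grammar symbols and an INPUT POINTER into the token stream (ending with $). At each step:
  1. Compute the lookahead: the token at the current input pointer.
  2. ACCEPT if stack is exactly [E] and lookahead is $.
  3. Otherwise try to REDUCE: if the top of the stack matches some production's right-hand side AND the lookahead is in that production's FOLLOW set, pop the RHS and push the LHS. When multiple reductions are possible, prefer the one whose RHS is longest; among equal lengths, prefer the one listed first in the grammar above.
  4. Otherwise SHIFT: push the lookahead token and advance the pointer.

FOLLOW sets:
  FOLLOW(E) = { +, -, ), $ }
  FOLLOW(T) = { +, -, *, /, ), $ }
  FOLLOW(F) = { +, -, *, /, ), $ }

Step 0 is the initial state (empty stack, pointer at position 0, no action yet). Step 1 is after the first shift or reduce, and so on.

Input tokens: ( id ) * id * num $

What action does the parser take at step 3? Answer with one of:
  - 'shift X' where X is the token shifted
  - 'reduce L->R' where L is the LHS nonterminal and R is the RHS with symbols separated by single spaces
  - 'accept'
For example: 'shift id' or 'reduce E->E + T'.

Answer: reduce F->id

Derivation:
Step 1: shift (. Stack=[(] ptr=1 lookahead=id remaining=[id ) * id * num $]
Step 2: shift id. Stack=[( id] ptr=2 lookahead=) remaining=[) * id * num $]
Step 3: reduce F->id. Stack=[( F] ptr=2 lookahead=) remaining=[) * id * num $]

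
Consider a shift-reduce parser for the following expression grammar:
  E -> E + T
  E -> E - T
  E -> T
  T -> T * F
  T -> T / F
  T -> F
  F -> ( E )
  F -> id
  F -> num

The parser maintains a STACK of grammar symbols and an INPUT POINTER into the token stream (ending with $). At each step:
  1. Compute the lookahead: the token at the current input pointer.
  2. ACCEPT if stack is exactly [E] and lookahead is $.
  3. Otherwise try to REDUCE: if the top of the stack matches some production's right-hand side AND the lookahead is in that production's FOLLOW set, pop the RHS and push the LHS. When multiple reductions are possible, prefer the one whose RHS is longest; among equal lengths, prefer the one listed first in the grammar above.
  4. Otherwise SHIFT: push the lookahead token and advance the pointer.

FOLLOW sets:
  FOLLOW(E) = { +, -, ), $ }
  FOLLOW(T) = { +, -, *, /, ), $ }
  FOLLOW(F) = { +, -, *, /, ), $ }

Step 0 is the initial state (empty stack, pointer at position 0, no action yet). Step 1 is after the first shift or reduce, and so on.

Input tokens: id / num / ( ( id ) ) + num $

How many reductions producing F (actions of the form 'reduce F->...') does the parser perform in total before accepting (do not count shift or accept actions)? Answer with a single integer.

Answer: 6

Derivation:
Step 1: shift id. Stack=[id] ptr=1 lookahead=/ remaining=[/ num / ( ( id ) ) + num $]
Step 2: reduce F->id. Stack=[F] ptr=1 lookahead=/ remaining=[/ num / ( ( id ) ) + num $]
Step 3: reduce T->F. Stack=[T] ptr=1 lookahead=/ remaining=[/ num / ( ( id ) ) + num $]
Step 4: shift /. Stack=[T /] ptr=2 lookahead=num remaining=[num / ( ( id ) ) + num $]
Step 5: shift num. Stack=[T / num] ptr=3 lookahead=/ remaining=[/ ( ( id ) ) + num $]
Step 6: reduce F->num. Stack=[T / F] ptr=3 lookahead=/ remaining=[/ ( ( id ) ) + num $]
Step 7: reduce T->T / F. Stack=[T] ptr=3 lookahead=/ remaining=[/ ( ( id ) ) + num $]
Step 8: shift /. Stack=[T /] ptr=4 lookahead=( remaining=[( ( id ) ) + num $]
Step 9: shift (. Stack=[T / (] ptr=5 lookahead=( remaining=[( id ) ) + num $]
Step 10: shift (. Stack=[T / ( (] ptr=6 lookahead=id remaining=[id ) ) + num $]
Step 11: shift id. Stack=[T / ( ( id] ptr=7 lookahead=) remaining=[) ) + num $]
Step 12: reduce F->id. Stack=[T / ( ( F] ptr=7 lookahead=) remaining=[) ) + num $]
Step 13: reduce T->F. Stack=[T / ( ( T] ptr=7 lookahead=) remaining=[) ) + num $]
Step 14: reduce E->T. Stack=[T / ( ( E] ptr=7 lookahead=) remaining=[) ) + num $]
Step 15: shift ). Stack=[T / ( ( E )] ptr=8 lookahead=) remaining=[) + num $]
Step 16: reduce F->( E ). Stack=[T / ( F] ptr=8 lookahead=) remaining=[) + num $]
Step 17: reduce T->F. Stack=[T / ( T] ptr=8 lookahead=) remaining=[) + num $]
Step 18: reduce E->T. Stack=[T / ( E] ptr=8 lookahead=) remaining=[) + num $]
Step 19: shift ). Stack=[T / ( E )] ptr=9 lookahead=+ remaining=[+ num $]
Step 20: reduce F->( E ). Stack=[T / F] ptr=9 lookahead=+ remaining=[+ num $]
Step 21: reduce T->T / F. Stack=[T] ptr=9 lookahead=+ remaining=[+ num $]
Step 22: reduce E->T. Stack=[E] ptr=9 lookahead=+ remaining=[+ num $]
Step 23: shift +. Stack=[E +] ptr=10 lookahead=num remaining=[num $]
Step 24: shift num. Stack=[E + num] ptr=11 lookahead=$ remaining=[$]
Step 25: reduce F->num. Stack=[E + F] ptr=11 lookahead=$ remaining=[$]
Step 26: reduce T->F. Stack=[E + T] ptr=11 lookahead=$ remaining=[$]
Step 27: reduce E->E + T. Stack=[E] ptr=11 lookahead=$ remaining=[$]
Step 28: accept. Stack=[E] ptr=11 lookahead=$ remaining=[$]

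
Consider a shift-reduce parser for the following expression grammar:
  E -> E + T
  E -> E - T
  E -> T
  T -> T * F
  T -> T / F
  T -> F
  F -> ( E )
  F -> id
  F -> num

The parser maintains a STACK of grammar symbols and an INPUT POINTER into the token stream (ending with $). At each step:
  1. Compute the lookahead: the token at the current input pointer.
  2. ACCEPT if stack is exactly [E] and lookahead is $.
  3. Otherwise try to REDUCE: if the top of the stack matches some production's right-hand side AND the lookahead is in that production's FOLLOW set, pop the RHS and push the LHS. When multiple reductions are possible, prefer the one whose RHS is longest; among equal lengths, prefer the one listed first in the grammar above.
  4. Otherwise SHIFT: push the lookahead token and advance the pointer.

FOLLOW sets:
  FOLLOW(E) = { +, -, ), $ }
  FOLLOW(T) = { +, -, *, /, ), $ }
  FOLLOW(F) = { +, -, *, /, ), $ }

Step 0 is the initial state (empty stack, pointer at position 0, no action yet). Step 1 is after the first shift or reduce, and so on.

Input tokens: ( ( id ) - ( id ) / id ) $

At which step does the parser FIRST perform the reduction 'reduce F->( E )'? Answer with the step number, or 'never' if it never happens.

Answer: 8

Derivation:
Step 1: shift (. Stack=[(] ptr=1 lookahead=( remaining=[( id ) - ( id ) / id ) $]
Step 2: shift (. Stack=[( (] ptr=2 lookahead=id remaining=[id ) - ( id ) / id ) $]
Step 3: shift id. Stack=[( ( id] ptr=3 lookahead=) remaining=[) - ( id ) / id ) $]
Step 4: reduce F->id. Stack=[( ( F] ptr=3 lookahead=) remaining=[) - ( id ) / id ) $]
Step 5: reduce T->F. Stack=[( ( T] ptr=3 lookahead=) remaining=[) - ( id ) / id ) $]
Step 6: reduce E->T. Stack=[( ( E] ptr=3 lookahead=) remaining=[) - ( id ) / id ) $]
Step 7: shift ). Stack=[( ( E )] ptr=4 lookahead=- remaining=[- ( id ) / id ) $]
Step 8: reduce F->( E ). Stack=[( F] ptr=4 lookahead=- remaining=[- ( id ) / id ) $]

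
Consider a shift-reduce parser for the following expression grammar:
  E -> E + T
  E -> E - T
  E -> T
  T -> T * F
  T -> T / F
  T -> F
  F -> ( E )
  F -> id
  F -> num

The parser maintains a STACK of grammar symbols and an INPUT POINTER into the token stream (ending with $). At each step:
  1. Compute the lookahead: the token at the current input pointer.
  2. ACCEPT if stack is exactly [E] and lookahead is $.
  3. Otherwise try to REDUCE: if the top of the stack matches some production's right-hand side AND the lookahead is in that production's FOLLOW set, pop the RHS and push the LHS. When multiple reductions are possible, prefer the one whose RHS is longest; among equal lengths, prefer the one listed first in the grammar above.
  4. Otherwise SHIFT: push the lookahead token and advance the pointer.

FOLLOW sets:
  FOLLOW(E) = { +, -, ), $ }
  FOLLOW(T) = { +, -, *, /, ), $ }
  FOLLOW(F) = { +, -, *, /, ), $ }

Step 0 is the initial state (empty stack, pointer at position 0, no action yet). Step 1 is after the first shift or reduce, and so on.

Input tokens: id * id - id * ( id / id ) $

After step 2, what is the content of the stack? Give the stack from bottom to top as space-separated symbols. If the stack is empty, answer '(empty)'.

Answer: F

Derivation:
Step 1: shift id. Stack=[id] ptr=1 lookahead=* remaining=[* id - id * ( id / id ) $]
Step 2: reduce F->id. Stack=[F] ptr=1 lookahead=* remaining=[* id - id * ( id / id ) $]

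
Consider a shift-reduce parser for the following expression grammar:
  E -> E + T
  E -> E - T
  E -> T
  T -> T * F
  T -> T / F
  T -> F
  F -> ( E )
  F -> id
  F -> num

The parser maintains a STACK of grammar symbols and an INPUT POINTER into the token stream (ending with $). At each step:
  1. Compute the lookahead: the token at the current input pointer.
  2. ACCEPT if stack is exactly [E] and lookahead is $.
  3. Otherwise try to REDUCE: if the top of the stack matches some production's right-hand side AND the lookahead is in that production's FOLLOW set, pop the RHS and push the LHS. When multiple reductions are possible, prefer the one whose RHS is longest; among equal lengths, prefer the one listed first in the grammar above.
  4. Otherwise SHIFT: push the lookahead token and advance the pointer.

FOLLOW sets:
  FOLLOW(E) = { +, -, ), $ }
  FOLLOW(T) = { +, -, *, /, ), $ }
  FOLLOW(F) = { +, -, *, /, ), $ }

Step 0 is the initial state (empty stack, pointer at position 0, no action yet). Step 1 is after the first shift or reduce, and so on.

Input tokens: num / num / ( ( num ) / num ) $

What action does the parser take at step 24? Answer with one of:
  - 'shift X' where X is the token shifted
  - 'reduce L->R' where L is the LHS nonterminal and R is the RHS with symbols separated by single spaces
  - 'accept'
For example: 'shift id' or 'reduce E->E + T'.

Answer: reduce F->( E )

Derivation:
Step 1: shift num. Stack=[num] ptr=1 lookahead=/ remaining=[/ num / ( ( num ) / num ) $]
Step 2: reduce F->num. Stack=[F] ptr=1 lookahead=/ remaining=[/ num / ( ( num ) / num ) $]
Step 3: reduce T->F. Stack=[T] ptr=1 lookahead=/ remaining=[/ num / ( ( num ) / num ) $]
Step 4: shift /. Stack=[T /] ptr=2 lookahead=num remaining=[num / ( ( num ) / num ) $]
Step 5: shift num. Stack=[T / num] ptr=3 lookahead=/ remaining=[/ ( ( num ) / num ) $]
Step 6: reduce F->num. Stack=[T / F] ptr=3 lookahead=/ remaining=[/ ( ( num ) / num ) $]
Step 7: reduce T->T / F. Stack=[T] ptr=3 lookahead=/ remaining=[/ ( ( num ) / num ) $]
Step 8: shift /. Stack=[T /] ptr=4 lookahead=( remaining=[( ( num ) / num ) $]
Step 9: shift (. Stack=[T / (] ptr=5 lookahead=( remaining=[( num ) / num ) $]
Step 10: shift (. Stack=[T / ( (] ptr=6 lookahead=num remaining=[num ) / num ) $]
Step 11: shift num. Stack=[T / ( ( num] ptr=7 lookahead=) remaining=[) / num ) $]
Step 12: reduce F->num. Stack=[T / ( ( F] ptr=7 lookahead=) remaining=[) / num ) $]
Step 13: reduce T->F. Stack=[T / ( ( T] ptr=7 lookahead=) remaining=[) / num ) $]
Step 14: reduce E->T. Stack=[T / ( ( E] ptr=7 lookahead=) remaining=[) / num ) $]
Step 15: shift ). Stack=[T / ( ( E )] ptr=8 lookahead=/ remaining=[/ num ) $]
Step 16: reduce F->( E ). Stack=[T / ( F] ptr=8 lookahead=/ remaining=[/ num ) $]
Step 17: reduce T->F. Stack=[T / ( T] ptr=8 lookahead=/ remaining=[/ num ) $]
Step 18: shift /. Stack=[T / ( T /] ptr=9 lookahead=num remaining=[num ) $]
Step 19: shift num. Stack=[T / ( T / num] ptr=10 lookahead=) remaining=[) $]
Step 20: reduce F->num. Stack=[T / ( T / F] ptr=10 lookahead=) remaining=[) $]
Step 21: reduce T->T / F. Stack=[T / ( T] ptr=10 lookahead=) remaining=[) $]
Step 22: reduce E->T. Stack=[T / ( E] ptr=10 lookahead=) remaining=[) $]
Step 23: shift ). Stack=[T / ( E )] ptr=11 lookahead=$ remaining=[$]
Step 24: reduce F->( E ). Stack=[T / F] ptr=11 lookahead=$ remaining=[$]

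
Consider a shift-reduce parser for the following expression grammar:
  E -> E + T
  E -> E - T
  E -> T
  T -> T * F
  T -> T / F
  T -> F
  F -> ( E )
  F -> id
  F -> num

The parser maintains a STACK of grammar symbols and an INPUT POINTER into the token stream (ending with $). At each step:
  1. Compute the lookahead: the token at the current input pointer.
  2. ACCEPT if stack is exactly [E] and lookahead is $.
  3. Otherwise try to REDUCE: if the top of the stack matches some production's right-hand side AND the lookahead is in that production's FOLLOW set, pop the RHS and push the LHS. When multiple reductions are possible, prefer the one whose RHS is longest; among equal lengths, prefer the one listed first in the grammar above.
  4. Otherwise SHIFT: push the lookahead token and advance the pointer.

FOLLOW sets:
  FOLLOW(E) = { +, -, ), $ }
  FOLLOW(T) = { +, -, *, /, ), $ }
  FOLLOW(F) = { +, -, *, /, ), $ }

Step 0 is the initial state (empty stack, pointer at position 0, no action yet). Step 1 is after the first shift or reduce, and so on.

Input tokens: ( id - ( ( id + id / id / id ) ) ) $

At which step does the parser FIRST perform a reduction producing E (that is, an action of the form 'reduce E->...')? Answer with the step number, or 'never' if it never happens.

Step 1: shift (. Stack=[(] ptr=1 lookahead=id remaining=[id - ( ( id + id / id / id ) ) ) $]
Step 2: shift id. Stack=[( id] ptr=2 lookahead=- remaining=[- ( ( id + id / id / id ) ) ) $]
Step 3: reduce F->id. Stack=[( F] ptr=2 lookahead=- remaining=[- ( ( id + id / id / id ) ) ) $]
Step 4: reduce T->F. Stack=[( T] ptr=2 lookahead=- remaining=[- ( ( id + id / id / id ) ) ) $]
Step 5: reduce E->T. Stack=[( E] ptr=2 lookahead=- remaining=[- ( ( id + id / id / id ) ) ) $]

Answer: 5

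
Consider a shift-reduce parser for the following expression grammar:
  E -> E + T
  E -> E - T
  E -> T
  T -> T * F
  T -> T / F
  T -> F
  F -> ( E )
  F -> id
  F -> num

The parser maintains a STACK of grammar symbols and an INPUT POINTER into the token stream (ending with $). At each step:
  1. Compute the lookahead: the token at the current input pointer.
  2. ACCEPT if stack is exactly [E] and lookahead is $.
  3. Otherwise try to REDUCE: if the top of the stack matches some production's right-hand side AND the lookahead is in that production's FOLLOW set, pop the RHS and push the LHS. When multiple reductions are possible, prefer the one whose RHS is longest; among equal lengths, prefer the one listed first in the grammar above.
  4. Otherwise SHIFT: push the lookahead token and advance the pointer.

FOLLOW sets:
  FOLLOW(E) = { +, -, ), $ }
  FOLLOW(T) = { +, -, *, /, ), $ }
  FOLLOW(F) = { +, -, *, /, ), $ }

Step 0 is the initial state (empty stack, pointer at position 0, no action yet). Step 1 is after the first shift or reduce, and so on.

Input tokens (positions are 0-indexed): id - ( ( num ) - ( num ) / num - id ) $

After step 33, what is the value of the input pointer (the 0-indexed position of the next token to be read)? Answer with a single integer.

Step 1: shift id. Stack=[id] ptr=1 lookahead=- remaining=[- ( ( num ) - ( num ) / num - id ) $]
Step 2: reduce F->id. Stack=[F] ptr=1 lookahead=- remaining=[- ( ( num ) - ( num ) / num - id ) $]
Step 3: reduce T->F. Stack=[T] ptr=1 lookahead=- remaining=[- ( ( num ) - ( num ) / num - id ) $]
Step 4: reduce E->T. Stack=[E] ptr=1 lookahead=- remaining=[- ( ( num ) - ( num ) / num - id ) $]
Step 5: shift -. Stack=[E -] ptr=2 lookahead=( remaining=[( ( num ) - ( num ) / num - id ) $]
Step 6: shift (. Stack=[E - (] ptr=3 lookahead=( remaining=[( num ) - ( num ) / num - id ) $]
Step 7: shift (. Stack=[E - ( (] ptr=4 lookahead=num remaining=[num ) - ( num ) / num - id ) $]
Step 8: shift num. Stack=[E - ( ( num] ptr=5 lookahead=) remaining=[) - ( num ) / num - id ) $]
Step 9: reduce F->num. Stack=[E - ( ( F] ptr=5 lookahead=) remaining=[) - ( num ) / num - id ) $]
Step 10: reduce T->F. Stack=[E - ( ( T] ptr=5 lookahead=) remaining=[) - ( num ) / num - id ) $]
Step 11: reduce E->T. Stack=[E - ( ( E] ptr=5 lookahead=) remaining=[) - ( num ) / num - id ) $]
Step 12: shift ). Stack=[E - ( ( E )] ptr=6 lookahead=- remaining=[- ( num ) / num - id ) $]
Step 13: reduce F->( E ). Stack=[E - ( F] ptr=6 lookahead=- remaining=[- ( num ) / num - id ) $]
Step 14: reduce T->F. Stack=[E - ( T] ptr=6 lookahead=- remaining=[- ( num ) / num - id ) $]
Step 15: reduce E->T. Stack=[E - ( E] ptr=6 lookahead=- remaining=[- ( num ) / num - id ) $]
Step 16: shift -. Stack=[E - ( E -] ptr=7 lookahead=( remaining=[( num ) / num - id ) $]
Step 17: shift (. Stack=[E - ( E - (] ptr=8 lookahead=num remaining=[num ) / num - id ) $]
Step 18: shift num. Stack=[E - ( E - ( num] ptr=9 lookahead=) remaining=[) / num - id ) $]
Step 19: reduce F->num. Stack=[E - ( E - ( F] ptr=9 lookahead=) remaining=[) / num - id ) $]
Step 20: reduce T->F. Stack=[E - ( E - ( T] ptr=9 lookahead=) remaining=[) / num - id ) $]
Step 21: reduce E->T. Stack=[E - ( E - ( E] ptr=9 lookahead=) remaining=[) / num - id ) $]
Step 22: shift ). Stack=[E - ( E - ( E )] ptr=10 lookahead=/ remaining=[/ num - id ) $]
Step 23: reduce F->( E ). Stack=[E - ( E - F] ptr=10 lookahead=/ remaining=[/ num - id ) $]
Step 24: reduce T->F. Stack=[E - ( E - T] ptr=10 lookahead=/ remaining=[/ num - id ) $]
Step 25: shift /. Stack=[E - ( E - T /] ptr=11 lookahead=num remaining=[num - id ) $]
Step 26: shift num. Stack=[E - ( E - T / num] ptr=12 lookahead=- remaining=[- id ) $]
Step 27: reduce F->num. Stack=[E - ( E - T / F] ptr=12 lookahead=- remaining=[- id ) $]
Step 28: reduce T->T / F. Stack=[E - ( E - T] ptr=12 lookahead=- remaining=[- id ) $]
Step 29: reduce E->E - T. Stack=[E - ( E] ptr=12 lookahead=- remaining=[- id ) $]
Step 30: shift -. Stack=[E - ( E -] ptr=13 lookahead=id remaining=[id ) $]
Step 31: shift id. Stack=[E - ( E - id] ptr=14 lookahead=) remaining=[) $]
Step 32: reduce F->id. Stack=[E - ( E - F] ptr=14 lookahead=) remaining=[) $]
Step 33: reduce T->F. Stack=[E - ( E - T] ptr=14 lookahead=) remaining=[) $]

Answer: 14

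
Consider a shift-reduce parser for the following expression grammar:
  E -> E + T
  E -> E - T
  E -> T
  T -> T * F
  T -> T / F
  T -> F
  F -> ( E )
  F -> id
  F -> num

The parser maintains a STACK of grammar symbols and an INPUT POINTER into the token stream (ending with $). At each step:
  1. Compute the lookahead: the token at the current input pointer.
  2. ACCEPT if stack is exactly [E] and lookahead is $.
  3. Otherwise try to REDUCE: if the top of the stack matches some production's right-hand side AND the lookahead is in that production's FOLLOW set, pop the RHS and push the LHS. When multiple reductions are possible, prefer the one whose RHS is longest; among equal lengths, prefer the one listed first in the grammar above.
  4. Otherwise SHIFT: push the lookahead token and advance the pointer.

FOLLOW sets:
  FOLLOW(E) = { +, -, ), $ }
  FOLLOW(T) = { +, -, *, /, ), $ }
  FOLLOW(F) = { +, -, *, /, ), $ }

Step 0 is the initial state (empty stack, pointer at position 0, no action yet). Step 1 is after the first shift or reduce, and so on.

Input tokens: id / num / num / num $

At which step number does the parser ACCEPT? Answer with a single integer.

Answer: 17

Derivation:
Step 1: shift id. Stack=[id] ptr=1 lookahead=/ remaining=[/ num / num / num $]
Step 2: reduce F->id. Stack=[F] ptr=1 lookahead=/ remaining=[/ num / num / num $]
Step 3: reduce T->F. Stack=[T] ptr=1 lookahead=/ remaining=[/ num / num / num $]
Step 4: shift /. Stack=[T /] ptr=2 lookahead=num remaining=[num / num / num $]
Step 5: shift num. Stack=[T / num] ptr=3 lookahead=/ remaining=[/ num / num $]
Step 6: reduce F->num. Stack=[T / F] ptr=3 lookahead=/ remaining=[/ num / num $]
Step 7: reduce T->T / F. Stack=[T] ptr=3 lookahead=/ remaining=[/ num / num $]
Step 8: shift /. Stack=[T /] ptr=4 lookahead=num remaining=[num / num $]
Step 9: shift num. Stack=[T / num] ptr=5 lookahead=/ remaining=[/ num $]
Step 10: reduce F->num. Stack=[T / F] ptr=5 lookahead=/ remaining=[/ num $]
Step 11: reduce T->T / F. Stack=[T] ptr=5 lookahead=/ remaining=[/ num $]
Step 12: shift /. Stack=[T /] ptr=6 lookahead=num remaining=[num $]
Step 13: shift num. Stack=[T / num] ptr=7 lookahead=$ remaining=[$]
Step 14: reduce F->num. Stack=[T / F] ptr=7 lookahead=$ remaining=[$]
Step 15: reduce T->T / F. Stack=[T] ptr=7 lookahead=$ remaining=[$]
Step 16: reduce E->T. Stack=[E] ptr=7 lookahead=$ remaining=[$]
Step 17: accept. Stack=[E] ptr=7 lookahead=$ remaining=[$]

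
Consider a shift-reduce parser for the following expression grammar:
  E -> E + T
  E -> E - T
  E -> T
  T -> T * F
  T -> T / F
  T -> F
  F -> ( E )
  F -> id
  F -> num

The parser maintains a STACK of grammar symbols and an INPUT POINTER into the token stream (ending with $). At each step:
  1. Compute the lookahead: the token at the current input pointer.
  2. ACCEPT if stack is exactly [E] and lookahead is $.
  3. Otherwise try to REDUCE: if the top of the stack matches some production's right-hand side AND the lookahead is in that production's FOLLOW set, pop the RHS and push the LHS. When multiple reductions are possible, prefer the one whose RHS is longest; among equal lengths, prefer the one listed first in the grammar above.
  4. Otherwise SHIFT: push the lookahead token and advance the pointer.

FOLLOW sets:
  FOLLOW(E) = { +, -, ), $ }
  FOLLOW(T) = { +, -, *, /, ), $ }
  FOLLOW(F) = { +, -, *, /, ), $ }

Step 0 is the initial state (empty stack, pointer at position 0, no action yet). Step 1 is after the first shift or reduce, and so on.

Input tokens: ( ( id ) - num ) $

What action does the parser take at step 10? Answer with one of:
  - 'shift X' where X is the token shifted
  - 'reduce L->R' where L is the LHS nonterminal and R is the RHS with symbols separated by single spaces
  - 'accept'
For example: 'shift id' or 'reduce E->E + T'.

Step 1: shift (. Stack=[(] ptr=1 lookahead=( remaining=[( id ) - num ) $]
Step 2: shift (. Stack=[( (] ptr=2 lookahead=id remaining=[id ) - num ) $]
Step 3: shift id. Stack=[( ( id] ptr=3 lookahead=) remaining=[) - num ) $]
Step 4: reduce F->id. Stack=[( ( F] ptr=3 lookahead=) remaining=[) - num ) $]
Step 5: reduce T->F. Stack=[( ( T] ptr=3 lookahead=) remaining=[) - num ) $]
Step 6: reduce E->T. Stack=[( ( E] ptr=3 lookahead=) remaining=[) - num ) $]
Step 7: shift ). Stack=[( ( E )] ptr=4 lookahead=- remaining=[- num ) $]
Step 8: reduce F->( E ). Stack=[( F] ptr=4 lookahead=- remaining=[- num ) $]
Step 9: reduce T->F. Stack=[( T] ptr=4 lookahead=- remaining=[- num ) $]
Step 10: reduce E->T. Stack=[( E] ptr=4 lookahead=- remaining=[- num ) $]

Answer: reduce E->T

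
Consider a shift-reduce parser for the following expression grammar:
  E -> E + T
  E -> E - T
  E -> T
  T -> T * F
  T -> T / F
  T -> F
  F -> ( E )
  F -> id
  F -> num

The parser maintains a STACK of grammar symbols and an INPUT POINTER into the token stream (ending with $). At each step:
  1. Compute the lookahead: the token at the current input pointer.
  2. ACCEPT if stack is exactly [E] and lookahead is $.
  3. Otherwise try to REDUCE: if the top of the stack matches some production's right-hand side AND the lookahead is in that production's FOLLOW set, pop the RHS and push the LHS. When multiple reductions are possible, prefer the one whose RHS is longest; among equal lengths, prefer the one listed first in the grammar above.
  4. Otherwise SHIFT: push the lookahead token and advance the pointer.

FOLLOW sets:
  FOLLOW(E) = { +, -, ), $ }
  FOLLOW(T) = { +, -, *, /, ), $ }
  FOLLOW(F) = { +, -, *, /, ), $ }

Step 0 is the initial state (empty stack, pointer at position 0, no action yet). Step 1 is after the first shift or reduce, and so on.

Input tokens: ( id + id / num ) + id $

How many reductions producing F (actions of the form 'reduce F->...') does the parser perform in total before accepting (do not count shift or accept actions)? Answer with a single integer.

Step 1: shift (. Stack=[(] ptr=1 lookahead=id remaining=[id + id / num ) + id $]
Step 2: shift id. Stack=[( id] ptr=2 lookahead=+ remaining=[+ id / num ) + id $]
Step 3: reduce F->id. Stack=[( F] ptr=2 lookahead=+ remaining=[+ id / num ) + id $]
Step 4: reduce T->F. Stack=[( T] ptr=2 lookahead=+ remaining=[+ id / num ) + id $]
Step 5: reduce E->T. Stack=[( E] ptr=2 lookahead=+ remaining=[+ id / num ) + id $]
Step 6: shift +. Stack=[( E +] ptr=3 lookahead=id remaining=[id / num ) + id $]
Step 7: shift id. Stack=[( E + id] ptr=4 lookahead=/ remaining=[/ num ) + id $]
Step 8: reduce F->id. Stack=[( E + F] ptr=4 lookahead=/ remaining=[/ num ) + id $]
Step 9: reduce T->F. Stack=[( E + T] ptr=4 lookahead=/ remaining=[/ num ) + id $]
Step 10: shift /. Stack=[( E + T /] ptr=5 lookahead=num remaining=[num ) + id $]
Step 11: shift num. Stack=[( E + T / num] ptr=6 lookahead=) remaining=[) + id $]
Step 12: reduce F->num. Stack=[( E + T / F] ptr=6 lookahead=) remaining=[) + id $]
Step 13: reduce T->T / F. Stack=[( E + T] ptr=6 lookahead=) remaining=[) + id $]
Step 14: reduce E->E + T. Stack=[( E] ptr=6 lookahead=) remaining=[) + id $]
Step 15: shift ). Stack=[( E )] ptr=7 lookahead=+ remaining=[+ id $]
Step 16: reduce F->( E ). Stack=[F] ptr=7 lookahead=+ remaining=[+ id $]
Step 17: reduce T->F. Stack=[T] ptr=7 lookahead=+ remaining=[+ id $]
Step 18: reduce E->T. Stack=[E] ptr=7 lookahead=+ remaining=[+ id $]
Step 19: shift +. Stack=[E +] ptr=8 lookahead=id remaining=[id $]
Step 20: shift id. Stack=[E + id] ptr=9 lookahead=$ remaining=[$]
Step 21: reduce F->id. Stack=[E + F] ptr=9 lookahead=$ remaining=[$]
Step 22: reduce T->F. Stack=[E + T] ptr=9 lookahead=$ remaining=[$]
Step 23: reduce E->E + T. Stack=[E] ptr=9 lookahead=$ remaining=[$]
Step 24: accept. Stack=[E] ptr=9 lookahead=$ remaining=[$]

Answer: 5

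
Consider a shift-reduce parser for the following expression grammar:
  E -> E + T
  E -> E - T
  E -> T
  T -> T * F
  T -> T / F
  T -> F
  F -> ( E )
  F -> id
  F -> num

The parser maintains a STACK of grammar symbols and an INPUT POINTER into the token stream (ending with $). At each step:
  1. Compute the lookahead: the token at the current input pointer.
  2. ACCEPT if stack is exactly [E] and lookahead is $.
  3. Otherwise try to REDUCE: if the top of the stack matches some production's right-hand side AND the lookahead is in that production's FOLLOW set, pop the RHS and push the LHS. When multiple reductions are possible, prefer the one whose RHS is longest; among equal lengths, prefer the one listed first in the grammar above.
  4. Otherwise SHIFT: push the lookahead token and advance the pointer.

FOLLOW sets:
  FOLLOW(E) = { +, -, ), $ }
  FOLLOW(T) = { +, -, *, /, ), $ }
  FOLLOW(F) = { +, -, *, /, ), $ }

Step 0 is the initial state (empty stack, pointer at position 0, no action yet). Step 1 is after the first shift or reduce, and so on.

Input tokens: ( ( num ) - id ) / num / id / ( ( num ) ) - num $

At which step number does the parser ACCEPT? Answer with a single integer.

Step 1: shift (. Stack=[(] ptr=1 lookahead=( remaining=[( num ) - id ) / num / id / ( ( num ) ) - num $]
Step 2: shift (. Stack=[( (] ptr=2 lookahead=num remaining=[num ) - id ) / num / id / ( ( num ) ) - num $]
Step 3: shift num. Stack=[( ( num] ptr=3 lookahead=) remaining=[) - id ) / num / id / ( ( num ) ) - num $]
Step 4: reduce F->num. Stack=[( ( F] ptr=3 lookahead=) remaining=[) - id ) / num / id / ( ( num ) ) - num $]
Step 5: reduce T->F. Stack=[( ( T] ptr=3 lookahead=) remaining=[) - id ) / num / id / ( ( num ) ) - num $]
Step 6: reduce E->T. Stack=[( ( E] ptr=3 lookahead=) remaining=[) - id ) / num / id / ( ( num ) ) - num $]
Step 7: shift ). Stack=[( ( E )] ptr=4 lookahead=- remaining=[- id ) / num / id / ( ( num ) ) - num $]
Step 8: reduce F->( E ). Stack=[( F] ptr=4 lookahead=- remaining=[- id ) / num / id / ( ( num ) ) - num $]
Step 9: reduce T->F. Stack=[( T] ptr=4 lookahead=- remaining=[- id ) / num / id / ( ( num ) ) - num $]
Step 10: reduce E->T. Stack=[( E] ptr=4 lookahead=- remaining=[- id ) / num / id / ( ( num ) ) - num $]
Step 11: shift -. Stack=[( E -] ptr=5 lookahead=id remaining=[id ) / num / id / ( ( num ) ) - num $]
Step 12: shift id. Stack=[( E - id] ptr=6 lookahead=) remaining=[) / num / id / ( ( num ) ) - num $]
Step 13: reduce F->id. Stack=[( E - F] ptr=6 lookahead=) remaining=[) / num / id / ( ( num ) ) - num $]
Step 14: reduce T->F. Stack=[( E - T] ptr=6 lookahead=) remaining=[) / num / id / ( ( num ) ) - num $]
Step 15: reduce E->E - T. Stack=[( E] ptr=6 lookahead=) remaining=[) / num / id / ( ( num ) ) - num $]
Step 16: shift ). Stack=[( E )] ptr=7 lookahead=/ remaining=[/ num / id / ( ( num ) ) - num $]
Step 17: reduce F->( E ). Stack=[F] ptr=7 lookahead=/ remaining=[/ num / id / ( ( num ) ) - num $]
Step 18: reduce T->F. Stack=[T] ptr=7 lookahead=/ remaining=[/ num / id / ( ( num ) ) - num $]
Step 19: shift /. Stack=[T /] ptr=8 lookahead=num remaining=[num / id / ( ( num ) ) - num $]
Step 20: shift num. Stack=[T / num] ptr=9 lookahead=/ remaining=[/ id / ( ( num ) ) - num $]
Step 21: reduce F->num. Stack=[T / F] ptr=9 lookahead=/ remaining=[/ id / ( ( num ) ) - num $]
Step 22: reduce T->T / F. Stack=[T] ptr=9 lookahead=/ remaining=[/ id / ( ( num ) ) - num $]
Step 23: shift /. Stack=[T /] ptr=10 lookahead=id remaining=[id / ( ( num ) ) - num $]
Step 24: shift id. Stack=[T / id] ptr=11 lookahead=/ remaining=[/ ( ( num ) ) - num $]
Step 25: reduce F->id. Stack=[T / F] ptr=11 lookahead=/ remaining=[/ ( ( num ) ) - num $]
Step 26: reduce T->T / F. Stack=[T] ptr=11 lookahead=/ remaining=[/ ( ( num ) ) - num $]
Step 27: shift /. Stack=[T /] ptr=12 lookahead=( remaining=[( ( num ) ) - num $]
Step 28: shift (. Stack=[T / (] ptr=13 lookahead=( remaining=[( num ) ) - num $]
Step 29: shift (. Stack=[T / ( (] ptr=14 lookahead=num remaining=[num ) ) - num $]
Step 30: shift num. Stack=[T / ( ( num] ptr=15 lookahead=) remaining=[) ) - num $]
Step 31: reduce F->num. Stack=[T / ( ( F] ptr=15 lookahead=) remaining=[) ) - num $]
Step 32: reduce T->F. Stack=[T / ( ( T] ptr=15 lookahead=) remaining=[) ) - num $]
Step 33: reduce E->T. Stack=[T / ( ( E] ptr=15 lookahead=) remaining=[) ) - num $]
Step 34: shift ). Stack=[T / ( ( E )] ptr=16 lookahead=) remaining=[) - num $]
Step 35: reduce F->( E ). Stack=[T / ( F] ptr=16 lookahead=) remaining=[) - num $]
Step 36: reduce T->F. Stack=[T / ( T] ptr=16 lookahead=) remaining=[) - num $]
Step 37: reduce E->T. Stack=[T / ( E] ptr=16 lookahead=) remaining=[) - num $]
Step 38: shift ). Stack=[T / ( E )] ptr=17 lookahead=- remaining=[- num $]
Step 39: reduce F->( E ). Stack=[T / F] ptr=17 lookahead=- remaining=[- num $]
Step 40: reduce T->T / F. Stack=[T] ptr=17 lookahead=- remaining=[- num $]
Step 41: reduce E->T. Stack=[E] ptr=17 lookahead=- remaining=[- num $]
Step 42: shift -. Stack=[E -] ptr=18 lookahead=num remaining=[num $]
Step 43: shift num. Stack=[E - num] ptr=19 lookahead=$ remaining=[$]
Step 44: reduce F->num. Stack=[E - F] ptr=19 lookahead=$ remaining=[$]
Step 45: reduce T->F. Stack=[E - T] ptr=19 lookahead=$ remaining=[$]
Step 46: reduce E->E - T. Stack=[E] ptr=19 lookahead=$ remaining=[$]
Step 47: accept. Stack=[E] ptr=19 lookahead=$ remaining=[$]

Answer: 47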